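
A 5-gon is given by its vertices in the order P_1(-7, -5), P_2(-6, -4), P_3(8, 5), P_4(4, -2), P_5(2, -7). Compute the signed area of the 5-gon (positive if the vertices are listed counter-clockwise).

Σ = (-2) + (2) + (-36) + (-24) + (-59) = -119
Signed area = Σ/2 = -59.5 (negative ⇒ clockwise traversal).

-59.5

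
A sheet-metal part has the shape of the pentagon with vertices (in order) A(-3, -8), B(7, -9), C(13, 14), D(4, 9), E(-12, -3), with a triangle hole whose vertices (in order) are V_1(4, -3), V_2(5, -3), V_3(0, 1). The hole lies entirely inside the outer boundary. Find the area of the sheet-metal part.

269

Outer boundary:
Apply Gauss's area formula: 2A = Σ (x_i·y_{i+1} − x_{i+1}·y_i), indices taken mod 5.
Σ = (83) + (215) + (61) + (96) + (87) = 542
Area = |Σ|/2 = 271.
Hole:
Apply the surveyor's formula: 2A = Σ (x_i·y_{i+1} − x_{i+1}·y_i), indices taken mod 3.
Cross-terms: 3, 5, -4  ⇒  Σ = 4
Area = |Σ|/2 = 2.
Net area = 271 − 2 = 269.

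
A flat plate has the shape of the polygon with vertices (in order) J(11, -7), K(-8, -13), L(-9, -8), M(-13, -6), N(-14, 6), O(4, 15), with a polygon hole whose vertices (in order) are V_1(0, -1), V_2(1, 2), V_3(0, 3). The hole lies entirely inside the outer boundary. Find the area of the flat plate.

Outer boundary:
Σ = (-199) + (-53) + (-50) + (-162) + (-234) + (-193) = -891
Area = |Σ|/2 = 445.5.
Hole:
Cross-terms: 1, 3, 0  ⇒  Σ = 4
Area = |Σ|/2 = 2.
Net area = 445.5 − 2 = 443.5.

443.5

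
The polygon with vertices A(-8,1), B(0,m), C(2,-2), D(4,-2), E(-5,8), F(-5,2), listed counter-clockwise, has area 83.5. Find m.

-10

The doubled signed area Σ (x_i y_{i+1} − x_{i+1} y_i) is linear in m.
With m=0 it equals 67; the coefficient of m is -10 (from the two edges through B).
So -10·m + 67 = 2·83.5 = 167 ⇒ m = -10.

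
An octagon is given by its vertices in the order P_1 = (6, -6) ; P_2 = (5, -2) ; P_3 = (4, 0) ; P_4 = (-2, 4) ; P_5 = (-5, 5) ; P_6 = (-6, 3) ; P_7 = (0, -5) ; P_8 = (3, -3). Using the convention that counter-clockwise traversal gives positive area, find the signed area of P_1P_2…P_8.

P_1→P_2: (6)(-2) − (5)(-6) = 18
P_2→P_3: (5)(0) − (4)(-2) = 8
P_3→P_4: (4)(4) − (-2)(0) = 16
P_4→P_5: (-2)(5) − (-5)(4) = 10
P_5→P_6: (-5)(3) − (-6)(5) = 15
P_6→P_7: (-6)(-5) − (0)(3) = 30
P_7→P_8: (0)(-3) − (3)(-5) = 15
P_8→P_1: (3)(-6) − (6)(-3) = 0
Σ = 112
Signed area = Σ/2 = 56 (positive ⇒ counter-clockwise traversal).

56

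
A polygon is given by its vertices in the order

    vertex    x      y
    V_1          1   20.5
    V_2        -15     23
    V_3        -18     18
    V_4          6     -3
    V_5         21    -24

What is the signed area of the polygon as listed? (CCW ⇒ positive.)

Apply the surveyor's formula: 2A = Σ (x_i·y_{i+1} − x_{i+1}·y_i), indices taken mod 5.
V_1→V_2: (1)(23) − (-15)(20.5) = 330.5
V_2→V_3: (-15)(18) − (-18)(23) = 144
V_3→V_4: (-18)(-3) − (6)(18) = -54
V_4→V_5: (6)(-24) − (21)(-3) = -81
V_5→V_1: (21)(20.5) − (1)(-24) = 454.5
Σ = 794
Signed area = Σ/2 = 397 (positive ⇒ counter-clockwise traversal).

397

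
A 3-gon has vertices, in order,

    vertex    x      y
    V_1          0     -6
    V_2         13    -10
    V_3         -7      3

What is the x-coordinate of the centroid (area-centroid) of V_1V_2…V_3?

Apply the surveyor's formula. First the cross-terms c_i = x_i·y_{i+1} − x_{i+1}·y_i:
  78, -31, 42  ⇒  2A = 89, A = 44.5.
Then Σ (x_i + x_{i+1})·c_i = 534, so x̄ = 534 / (6·44.5) = 2.

2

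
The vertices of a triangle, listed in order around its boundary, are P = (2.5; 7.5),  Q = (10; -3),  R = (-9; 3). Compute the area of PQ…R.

Apply the shoelace formula: 2A = Σ (x_i·y_{i+1} − x_{i+1}·y_i), indices taken mod 3.
P→Q: (2.5)(-3) − (10)(7.5) = -82.5
Q→R: (10)(3) − (-9)(-3) = 3
R→P: (-9)(7.5) − (2.5)(3) = -75
Σ = -154.5
Area = |Σ|/2 = 77.25.

77.25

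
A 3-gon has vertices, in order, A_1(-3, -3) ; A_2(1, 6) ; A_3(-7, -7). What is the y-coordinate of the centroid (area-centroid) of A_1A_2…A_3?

-4/3

Apply the shoelace formula. First the cross-terms c_i = x_i·y_{i+1} − x_{i+1}·y_i:
  -15, 35, 0  ⇒  2A = 20, A = 10.
Then Σ (y_i + y_{i+1})·c_i = -80, so ȳ = -80 / (6·10) = -4/3.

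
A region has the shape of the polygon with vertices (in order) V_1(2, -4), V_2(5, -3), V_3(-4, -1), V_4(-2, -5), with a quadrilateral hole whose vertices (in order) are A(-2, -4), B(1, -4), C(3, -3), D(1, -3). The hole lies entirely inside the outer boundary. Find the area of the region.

14

Outer boundary:
Apply Gauss's area formula: 2A = Σ (x_i·y_{i+1} − x_{i+1}·y_i), indices taken mod 4.
Σ = (14) + (-17) + (18) + (18) = 33
Area = |Σ|/2 = 16.5.
Hole:
Apply Gauss's area formula: 2A = Σ (x_i·y_{i+1} − x_{i+1}·y_i), indices taken mod 4.
Σ = (12) + (9) + (-6) + (-10) = 5
Area = |Σ|/2 = 2.5.
Net area = 16.5 − 2.5 = 14.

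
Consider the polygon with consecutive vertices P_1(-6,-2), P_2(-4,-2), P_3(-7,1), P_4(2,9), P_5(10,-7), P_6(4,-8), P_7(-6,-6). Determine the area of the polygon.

165.5

Apply the shoelace formula: 2A = Σ (x_i·y_{i+1} − x_{i+1}·y_i), indices taken mod 7.
Σ = (4) + (-18) + (-65) + (-104) + (-52) + (-72) + (-24) = -331
Area = |Σ|/2 = 165.5.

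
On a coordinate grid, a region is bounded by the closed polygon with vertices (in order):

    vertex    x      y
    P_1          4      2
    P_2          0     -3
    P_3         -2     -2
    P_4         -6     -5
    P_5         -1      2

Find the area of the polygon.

P_1→P_2: (4)(-3) − (0)(2) = -12
P_2→P_3: (0)(-2) − (-2)(-3) = -6
P_3→P_4: (-2)(-5) − (-6)(-2) = -2
P_4→P_5: (-6)(2) − (-1)(-5) = -17
P_5→P_1: (-1)(2) − (4)(2) = -10
Σ = -47
Area = |Σ|/2 = 23.5.

23.5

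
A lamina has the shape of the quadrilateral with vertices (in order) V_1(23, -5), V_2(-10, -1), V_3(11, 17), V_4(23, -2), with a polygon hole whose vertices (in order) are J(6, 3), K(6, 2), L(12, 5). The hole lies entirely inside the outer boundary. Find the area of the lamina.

Outer boundary:
Σ = (-73) + (-159) + (-413) + (-69) = -714
Area = |Σ|/2 = 357.
Hole:
Apply the shoelace (surveyor's) formula: 2A = Σ (x_i·y_{i+1} − x_{i+1}·y_i), indices taken mod 3.
Σ = (-6) + (6) + (6) = 6
Area = |Σ|/2 = 3.
Net area = 357 − 3 = 354.

354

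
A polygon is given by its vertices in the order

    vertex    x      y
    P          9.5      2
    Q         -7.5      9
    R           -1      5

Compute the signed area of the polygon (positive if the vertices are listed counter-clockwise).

Σ = (100.5) + (-28.5) + (-49.5) = 22.5
Signed area = Σ/2 = 11.25 (positive ⇒ counter-clockwise traversal).

11.25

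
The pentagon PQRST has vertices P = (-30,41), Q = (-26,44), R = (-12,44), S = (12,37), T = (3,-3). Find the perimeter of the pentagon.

140

|PQ| = √((4)² + (3)²) = √25 = 5
|QR| = √((14)² + (0)²) = √196 = 14
|RS| = √((24)² + (-7)²) = √625 = 25
|ST| = √((-9)² + (-40)²) = √1681 = 41
|TP| = √((-33)² + (44)²) = √3025 = 55
Perimeter = 5 + 14 + 25 + 41 + 55 = 140.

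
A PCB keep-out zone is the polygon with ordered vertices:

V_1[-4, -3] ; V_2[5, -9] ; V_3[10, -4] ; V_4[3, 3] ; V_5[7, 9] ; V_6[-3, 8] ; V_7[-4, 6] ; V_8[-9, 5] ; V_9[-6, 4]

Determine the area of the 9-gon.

Σ = (51) + (70) + (42) + (6) + (83) + (14) + (34) + (-6) + (34) = 328
Area = |Σ|/2 = 164.

164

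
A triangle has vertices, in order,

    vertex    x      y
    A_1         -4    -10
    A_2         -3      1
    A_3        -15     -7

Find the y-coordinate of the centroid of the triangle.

-16/3

Apply Gauss's area formula. First the cross-terms c_i = x_i·y_{i+1} − x_{i+1}·y_i:
  -34, 36, 122  ⇒  2A = 124, A = 62.
Then Σ (y_i + y_{i+1})·c_i = -1984, so ȳ = -1984 / (6·62) = -16/3.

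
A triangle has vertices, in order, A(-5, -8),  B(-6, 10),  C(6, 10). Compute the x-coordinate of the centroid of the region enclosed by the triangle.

Apply the surveyor's formula. First the cross-terms c_i = x_i·y_{i+1} − x_{i+1}·y_i:
  -98, -120, 2  ⇒  2A = -216, A = -108.
Then Σ (x_i + x_{i+1})·c_i = 1080, so x̄ = 1080 / (6·(-108)) = -5/3.

-5/3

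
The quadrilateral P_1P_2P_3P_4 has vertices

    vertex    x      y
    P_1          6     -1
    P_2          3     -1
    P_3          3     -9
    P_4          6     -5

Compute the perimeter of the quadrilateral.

|P_1P_2| = √((-3)² + (0)²) = √9 = 3
|P_2P_3| = √((0)² + (-8)²) = √64 = 8
|P_3P_4| = √((3)² + (4)²) = √25 = 5
|P_4P_1| = √((0)² + (4)²) = √16 = 4
Perimeter = 3 + 8 + 5 + 4 = 20.

20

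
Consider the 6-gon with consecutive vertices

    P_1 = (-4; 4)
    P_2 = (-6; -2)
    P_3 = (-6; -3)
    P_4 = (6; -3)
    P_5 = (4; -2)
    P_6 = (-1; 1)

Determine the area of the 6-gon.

38

Apply Gauss's area formula: 2A = Σ (x_i·y_{i+1} − x_{i+1}·y_i), indices taken mod 6.
Σ = (32) + (6) + (36) + (0) + (2) + (0) = 76
Area = |Σ|/2 = 38.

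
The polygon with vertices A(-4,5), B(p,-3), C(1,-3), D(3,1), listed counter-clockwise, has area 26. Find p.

-1

The doubled signed area Σ (x_i y_{i+1} − x_{i+1} y_i) is linear in p.
With p=0 it equals 44; the coefficient of p is -8 (from the two edges through B).
So -8·p + 44 = 2·26 = 52 ⇒ p = -1.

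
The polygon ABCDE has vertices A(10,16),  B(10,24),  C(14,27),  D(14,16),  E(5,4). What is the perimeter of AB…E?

|AB| = √((0)² + (8)²) = √64 = 8
|BC| = √((4)² + (3)²) = √25 = 5
|CD| = √((0)² + (-11)²) = √121 = 11
|DE| = √((-9)² + (-12)²) = √225 = 15
|EA| = √((5)² + (12)²) = √169 = 13
Perimeter = 8 + 5 + 11 + 15 + 13 = 52.

52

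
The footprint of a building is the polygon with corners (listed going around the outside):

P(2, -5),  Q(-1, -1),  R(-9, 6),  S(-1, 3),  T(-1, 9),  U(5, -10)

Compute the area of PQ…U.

Apply the shoelace formula: 2A = Σ (x_i·y_{i+1} − x_{i+1}·y_i), indices taken mod 6.
Cross-terms: -7, -15, -21, -6, -35, -5  ⇒  Σ = -89
Area = |Σ|/2 = 44.5.

44.5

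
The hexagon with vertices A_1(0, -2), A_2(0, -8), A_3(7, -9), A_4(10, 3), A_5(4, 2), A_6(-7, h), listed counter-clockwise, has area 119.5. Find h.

Write out the shoelace sum; only the two edges meeting at A_6 involve h:
2·Area = [(4·h − (-7)·2) + ((-7)·(-2) − 0·h)] + 175
       = 4·h + 203 = 239
⇒ h = 9.

9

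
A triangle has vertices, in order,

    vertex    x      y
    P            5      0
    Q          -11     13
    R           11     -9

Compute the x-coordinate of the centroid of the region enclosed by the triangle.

Apply the surveyor's formula. First the cross-terms c_i = x_i·y_{i+1} − x_{i+1}·y_i:
  65, -44, 45  ⇒  2A = 66, A = 33.
Then Σ (x_i + x_{i+1})·c_i = 330, so x̄ = 330 / (6·33) = 5/3.

5/3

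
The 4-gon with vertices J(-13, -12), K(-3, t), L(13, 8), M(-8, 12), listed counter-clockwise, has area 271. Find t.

Write out the shoelace sum; only the two edges meeting at K involve t:
2·Area = [((-13)·t − (-3)·(-12)) + ((-3)·8 − 13·t)] + 472
       = -26·t + 412 = 542
⇒ t = -5.

-5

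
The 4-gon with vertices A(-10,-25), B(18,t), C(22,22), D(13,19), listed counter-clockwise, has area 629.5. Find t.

The doubled signed area Σ (x_i y_{i+1} − x_{i+1} y_i) is linear in t.
With t=0 it equals 843; the coefficient of t is -32 (from the two edges through B).
So -32·t + 843 = 2·629.5 = 1259 ⇒ t = -13.

-13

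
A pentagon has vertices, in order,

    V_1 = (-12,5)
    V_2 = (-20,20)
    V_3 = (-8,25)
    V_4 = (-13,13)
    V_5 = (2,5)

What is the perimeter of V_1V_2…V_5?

|V_1V_2| = √((-8)² + (15)²) = √289 = 17
|V_2V_3| = √((12)² + (5)²) = √169 = 13
|V_3V_4| = √((-5)² + (-12)²) = √169 = 13
|V_4V_5| = √((15)² + (-8)²) = √289 = 17
|V_5V_1| = √((-14)² + (0)²) = √196 = 14
Perimeter = 17 + 13 + 13 + 17 + 14 = 74.

74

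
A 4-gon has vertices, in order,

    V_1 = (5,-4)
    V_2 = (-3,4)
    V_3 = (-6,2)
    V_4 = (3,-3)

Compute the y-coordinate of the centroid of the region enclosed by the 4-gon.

25/41

Apply the surveyor's formula. First the cross-terms c_i = x_i·y_{i+1} − x_{i+1}·y_i:
  8, 18, 12, 3  ⇒  2A = 41, A = 20.5.
Then Σ (y_i + y_{i+1})·c_i = 75, so ȳ = 75 / (6·20.5) = 25/41.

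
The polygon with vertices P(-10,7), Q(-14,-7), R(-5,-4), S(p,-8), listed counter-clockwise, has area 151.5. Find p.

14

The doubled signed area Σ (x_i y_{i+1} − x_{i+1} y_i) is linear in p.
With p=0 it equals 149; the coefficient of p is 11 (from the two edges through S).
So 11·p + 149 = 2·151.5 = 303 ⇒ p = 14.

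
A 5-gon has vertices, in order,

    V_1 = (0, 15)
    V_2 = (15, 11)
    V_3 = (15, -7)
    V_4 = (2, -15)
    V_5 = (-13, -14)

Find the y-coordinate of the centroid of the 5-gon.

Apply the shoelace (surveyor's) formula. First the cross-terms c_i = x_i·y_{i+1} − x_{i+1}·y_i:
  -225, -270, -211, -223, -195  ⇒  2A = -1124, A = -562.
Then Σ (y_i + y_{i+1})·c_i = 3984, so ȳ = 3984 / (6·(-562)) = -332/281.

-332/281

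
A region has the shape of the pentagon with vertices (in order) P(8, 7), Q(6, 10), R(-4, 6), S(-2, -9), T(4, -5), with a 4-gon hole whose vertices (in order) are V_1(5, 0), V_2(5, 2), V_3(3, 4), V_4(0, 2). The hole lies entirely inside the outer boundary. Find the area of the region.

Outer boundary:
P→Q: (8)(10) − (6)(7) = 38
Q→R: (6)(6) − (-4)(10) = 76
R→S: (-4)(-9) − (-2)(6) = 48
S→T: (-2)(-5) − (4)(-9) = 46
T→P: (4)(7) − (8)(-5) = 68
Σ = 276
Area = |Σ|/2 = 138.
Hole:
Apply the surveyor's formula: 2A = Σ (x_i·y_{i+1} − x_{i+1}·y_i), indices taken mod 4.
Cross-terms: 10, 14, 6, -10  ⇒  Σ = 20
Area = |Σ|/2 = 10.
Net area = 138 − 10 = 128.

128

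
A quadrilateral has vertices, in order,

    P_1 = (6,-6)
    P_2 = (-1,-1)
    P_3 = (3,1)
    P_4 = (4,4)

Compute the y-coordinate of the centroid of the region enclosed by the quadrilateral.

-22/15

Apply the surveyor's formula. First the cross-terms c_i = x_i·y_{i+1} − x_{i+1}·y_i:
  -12, 2, 8, -48  ⇒  2A = -50, A = -25.
Then Σ (y_i + y_{i+1})·c_i = 220, so ȳ = 220 / (6·(-25)) = -22/15.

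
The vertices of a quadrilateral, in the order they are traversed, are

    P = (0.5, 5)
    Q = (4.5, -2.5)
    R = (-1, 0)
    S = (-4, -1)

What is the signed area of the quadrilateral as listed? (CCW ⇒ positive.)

Σ = (-23.75) + (-2.5) + (1) + (-19.5) = -44.75
Signed area = Σ/2 = -22.375 (negative ⇒ clockwise traversal).

-22.375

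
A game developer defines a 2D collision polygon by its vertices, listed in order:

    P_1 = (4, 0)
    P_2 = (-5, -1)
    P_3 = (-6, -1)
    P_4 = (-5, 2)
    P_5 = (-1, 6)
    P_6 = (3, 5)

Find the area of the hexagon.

46.5

Apply the shoelace formula: 2A = Σ (x_i·y_{i+1} − x_{i+1}·y_i), indices taken mod 6.
P_1→P_2: (4)(-1) − (-5)(0) = -4
P_2→P_3: (-5)(-1) − (-6)(-1) = -1
P_3→P_4: (-6)(2) − (-5)(-1) = -17
P_4→P_5: (-5)(6) − (-1)(2) = -28
P_5→P_6: (-1)(5) − (3)(6) = -23
P_6→P_1: (3)(0) − (4)(5) = -20
Σ = -93
Area = |Σ|/2 = 46.5.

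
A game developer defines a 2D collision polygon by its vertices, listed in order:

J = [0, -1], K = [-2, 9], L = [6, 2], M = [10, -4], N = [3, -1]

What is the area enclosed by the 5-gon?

Apply Gauss's area formula: 2A = Σ (x_i·y_{i+1} − x_{i+1}·y_i), indices taken mod 5.
Σ = (-2) + (-58) + (-44) + (2) + (-3) = -105
Area = |Σ|/2 = 52.5.

52.5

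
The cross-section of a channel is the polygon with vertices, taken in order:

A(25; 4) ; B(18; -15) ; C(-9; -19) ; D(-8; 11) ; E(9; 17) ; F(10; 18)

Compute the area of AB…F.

Apply the shoelace (surveyor's) formula: 2A = Σ (x_i·y_{i+1} − x_{i+1}·y_i), indices taken mod 6.
Σ = (-447) + (-477) + (-251) + (-235) + (-8) + (-410) = -1828
Area = |Σ|/2 = 914.

914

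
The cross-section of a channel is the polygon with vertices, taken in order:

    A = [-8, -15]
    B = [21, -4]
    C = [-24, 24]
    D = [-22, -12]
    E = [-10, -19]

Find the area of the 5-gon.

933.5

A→B: (-8)(-4) − (21)(-15) = 347
B→C: (21)(24) − (-24)(-4) = 408
C→D: (-24)(-12) − (-22)(24) = 816
D→E: (-22)(-19) − (-10)(-12) = 298
E→A: (-10)(-15) − (-8)(-19) = -2
Σ = 1867
Area = |Σ|/2 = 933.5.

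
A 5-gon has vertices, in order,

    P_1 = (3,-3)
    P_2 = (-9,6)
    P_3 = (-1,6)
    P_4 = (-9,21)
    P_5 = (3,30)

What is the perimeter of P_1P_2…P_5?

88

|P_1P_2| = √((-12)² + (9)²) = √225 = 15
|P_2P_3| = √((8)² + (0)²) = √64 = 8
|P_3P_4| = √((-8)² + (15)²) = √289 = 17
|P_4P_5| = √((12)² + (9)²) = √225 = 15
|P_5P_1| = √((0)² + (-33)²) = √1089 = 33
Perimeter = 15 + 8 + 17 + 15 + 33 = 88.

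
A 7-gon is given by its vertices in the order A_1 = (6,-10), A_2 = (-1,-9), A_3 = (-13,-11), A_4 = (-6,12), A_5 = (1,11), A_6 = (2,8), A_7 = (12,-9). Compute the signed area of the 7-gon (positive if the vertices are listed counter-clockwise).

-332

Apply the surveyor's formula: 2A = Σ (x_i·y_{i+1} − x_{i+1}·y_i), indices taken mod 7.
A_1→A_2: (6)(-9) − (-1)(-10) = -64
A_2→A_3: (-1)(-11) − (-13)(-9) = -106
A_3→A_4: (-13)(12) − (-6)(-11) = -222
A_4→A_5: (-6)(11) − (1)(12) = -78
A_5→A_6: (1)(8) − (2)(11) = -14
A_6→A_7: (2)(-9) − (12)(8) = -114
A_7→A_1: (12)(-10) − (6)(-9) = -66
Σ = -664
Signed area = Σ/2 = -332 (negative ⇒ clockwise traversal).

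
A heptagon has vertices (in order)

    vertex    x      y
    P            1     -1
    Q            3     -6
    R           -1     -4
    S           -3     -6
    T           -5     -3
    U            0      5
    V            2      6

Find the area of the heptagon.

Σ = (-3) + (-18) + (-6) + (-21) + (-25) + (-10) + (-8) = -91
Area = |Σ|/2 = 45.5.

45.5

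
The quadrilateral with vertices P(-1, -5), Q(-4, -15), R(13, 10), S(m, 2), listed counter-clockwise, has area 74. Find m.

The doubled signed area Σ (x_i y_{i+1} − x_{i+1} y_i) is linear in m.
With m=0 it equals 178; the coefficient of m is -15 (from the two edges through S).
So -15·m + 178 = 2·74 = 148 ⇒ m = 2.

2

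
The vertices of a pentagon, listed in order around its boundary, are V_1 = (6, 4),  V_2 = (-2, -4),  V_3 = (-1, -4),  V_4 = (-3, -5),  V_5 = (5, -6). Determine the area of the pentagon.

Apply the shoelace formula: 2A = Σ (x_i·y_{i+1} − x_{i+1}·y_i), indices taken mod 5.
Σ = (-16) + (4) + (-7) + (43) + (56) = 80
Area = |Σ|/2 = 40.

40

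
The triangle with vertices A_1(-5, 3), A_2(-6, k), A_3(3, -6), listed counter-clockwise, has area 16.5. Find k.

0

The doubled signed area Σ (x_i y_{i+1} − x_{i+1} y_i) is linear in k.
With k=0 it equals 33; the coefficient of k is -8 (from the two edges through A_2).
So -8·k + 33 = 2·16.5 = 33 ⇒ k = 0.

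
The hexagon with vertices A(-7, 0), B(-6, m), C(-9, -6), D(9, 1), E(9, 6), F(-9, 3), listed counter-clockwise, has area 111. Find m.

-3

The doubled signed area Σ (x_i y_{i+1} − x_{i+1} y_i) is linear in m.
With m=0 it equals 228; the coefficient of m is 2 (from the two edges through B).
So 2·m + 228 = 2·111 = 222 ⇒ m = -3.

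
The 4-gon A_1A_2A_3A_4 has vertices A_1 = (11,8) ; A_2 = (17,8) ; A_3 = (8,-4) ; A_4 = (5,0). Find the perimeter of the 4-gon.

|A_1A_2| = √((6)² + (0)²) = √36 = 6
|A_2A_3| = √((-9)² + (-12)²) = √225 = 15
|A_3A_4| = √((-3)² + (4)²) = √25 = 5
|A_4A_1| = √((6)² + (8)²) = √100 = 10
Perimeter = 6 + 15 + 5 + 10 = 36.

36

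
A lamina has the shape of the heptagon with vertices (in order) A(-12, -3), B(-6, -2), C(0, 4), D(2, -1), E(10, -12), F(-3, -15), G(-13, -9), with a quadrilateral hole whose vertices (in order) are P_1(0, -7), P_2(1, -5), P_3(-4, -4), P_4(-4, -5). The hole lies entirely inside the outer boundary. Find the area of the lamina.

Outer boundary:
A→B: (-12)(-2) − (-6)(-3) = 6
B→C: (-6)(4) − (0)(-2) = -24
C→D: (0)(-1) − (2)(4) = -8
D→E: (2)(-12) − (10)(-1) = -14
E→F: (10)(-15) − (-3)(-12) = -186
F→G: (-3)(-9) − (-13)(-15) = -168
G→A: (-13)(-3) − (-12)(-9) = -69
Σ = -463
Area = |Σ|/2 = 231.5.
Hole:
Apply the surveyor's formula: 2A = Σ (x_i·y_{i+1} − x_{i+1}·y_i), indices taken mod 4.
Σ = (7) + (-24) + (4) + (28) = 15
Area = |Σ|/2 = 7.5.
Net area = 231.5 − 7.5 = 224.

224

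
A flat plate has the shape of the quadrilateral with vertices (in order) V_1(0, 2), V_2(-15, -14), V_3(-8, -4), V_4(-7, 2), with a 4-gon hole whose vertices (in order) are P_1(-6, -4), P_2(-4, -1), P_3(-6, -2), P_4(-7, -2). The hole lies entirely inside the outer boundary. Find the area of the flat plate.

Outer boundary:
Apply the shoelace (surveyor's) formula: 2A = Σ (x_i·y_{i+1} − x_{i+1}·y_i), indices taken mod 4.
Σ = (30) + (-52) + (-44) + (-14) = -80
Area = |Σ|/2 = 40.
Hole:
Cross-terms: -10, 2, -2, 16  ⇒  Σ = 6
Area = |Σ|/2 = 3.
Net area = 40 − 3 = 37.

37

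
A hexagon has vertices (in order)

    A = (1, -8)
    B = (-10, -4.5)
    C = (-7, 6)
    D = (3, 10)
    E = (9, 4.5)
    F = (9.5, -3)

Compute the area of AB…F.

Apply Gauss's area formula: 2A = Σ (x_i·y_{i+1} − x_{i+1}·y_i), indices taken mod 6.
Σ = (-84.5) + (-91.5) + (-88) + (-76.5) + (-69.75) + (-73) = -483.25
Area = |Σ|/2 = 241.625.

241.625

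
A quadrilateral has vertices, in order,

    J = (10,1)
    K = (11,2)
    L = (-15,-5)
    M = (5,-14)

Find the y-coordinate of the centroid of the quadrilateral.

-1562/273

Apply the shoelace (surveyor's) formula. First the cross-terms c_i = x_i·y_{i+1} − x_{i+1}·y_i:
  9, -25, 235, 145  ⇒  2A = 364, A = 182.
Then Σ (y_i + y_{i+1})·c_i = -6248, so ȳ = -6248 / (6·182) = -1562/273.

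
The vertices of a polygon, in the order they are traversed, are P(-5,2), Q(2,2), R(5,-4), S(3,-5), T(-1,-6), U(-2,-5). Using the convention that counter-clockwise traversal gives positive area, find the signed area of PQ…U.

-52

Cross-terms: -14, -18, -13, -23, -7, -29  ⇒  Σ = -104
Signed area = Σ/2 = -52 (negative ⇒ clockwise traversal).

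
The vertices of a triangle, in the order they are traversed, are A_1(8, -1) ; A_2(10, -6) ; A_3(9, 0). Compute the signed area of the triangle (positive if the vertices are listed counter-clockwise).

3.5

Σ = (-38) + (54) + (-9) = 7
Signed area = Σ/2 = 3.5 (positive ⇒ counter-clockwise traversal).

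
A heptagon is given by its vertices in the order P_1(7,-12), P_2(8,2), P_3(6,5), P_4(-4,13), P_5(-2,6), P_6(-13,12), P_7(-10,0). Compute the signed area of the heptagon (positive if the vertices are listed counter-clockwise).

Apply the shoelace formula: 2A = Σ (x_i·y_{i+1} − x_{i+1}·y_i), indices taken mod 7.
Σ = (110) + (28) + (98) + (2) + (54) + (120) + (120) = 532
Signed area = Σ/2 = 266 (positive ⇒ counter-clockwise traversal).

266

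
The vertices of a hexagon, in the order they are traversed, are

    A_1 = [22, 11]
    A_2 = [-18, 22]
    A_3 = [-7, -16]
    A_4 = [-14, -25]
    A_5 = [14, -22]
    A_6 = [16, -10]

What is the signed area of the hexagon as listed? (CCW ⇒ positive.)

Σ = (682) + (442) + (-49) + (658) + (212) + (396) = 2341
Signed area = Σ/2 = 1170.5 (positive ⇒ counter-clockwise traversal).

1170.5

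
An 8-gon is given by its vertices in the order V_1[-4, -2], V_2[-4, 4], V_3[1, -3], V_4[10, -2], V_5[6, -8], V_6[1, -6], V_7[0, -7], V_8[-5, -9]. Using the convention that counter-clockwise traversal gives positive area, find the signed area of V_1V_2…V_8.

Apply Gauss's area formula: 2A = Σ (x_i·y_{i+1} − x_{i+1}·y_i), indices taken mod 8.
Σ = (-24) + (8) + (28) + (-68) + (-28) + (-7) + (-35) + (-26) = -152
Signed area = Σ/2 = -76 (negative ⇒ clockwise traversal).

-76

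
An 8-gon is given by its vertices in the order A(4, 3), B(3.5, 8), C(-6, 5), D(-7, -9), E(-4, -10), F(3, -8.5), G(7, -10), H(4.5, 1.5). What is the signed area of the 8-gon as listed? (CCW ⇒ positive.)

183.25

Apply the shoelace formula: 2A = Σ (x_i·y_{i+1} − x_{i+1}·y_i), indices taken mod 8.
Cross-terms: 21.5, 65.5, 89, 34, 64, 29.5, 55.5, 7.5  ⇒  Σ = 366.5
Signed area = Σ/2 = 183.25 (positive ⇒ counter-clockwise traversal).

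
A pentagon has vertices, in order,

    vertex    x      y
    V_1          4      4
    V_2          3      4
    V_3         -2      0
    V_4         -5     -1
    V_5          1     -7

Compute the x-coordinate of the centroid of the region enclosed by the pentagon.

19/123

Apply the shoelace formula. First the cross-terms c_i = x_i·y_{i+1} − x_{i+1}·y_i:
  4, 8, 2, 36, 32  ⇒  2A = 82, A = 41.
Then Σ (x_i + x_{i+1})·c_i = 38, so x̄ = 38 / (6·41) = 19/123.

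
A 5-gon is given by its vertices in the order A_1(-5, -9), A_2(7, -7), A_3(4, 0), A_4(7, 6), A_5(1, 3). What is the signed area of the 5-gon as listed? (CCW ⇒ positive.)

85.5

Cross-terms: 98, 28, 24, 15, 6  ⇒  Σ = 171
Signed area = Σ/2 = 85.5 (positive ⇒ counter-clockwise traversal).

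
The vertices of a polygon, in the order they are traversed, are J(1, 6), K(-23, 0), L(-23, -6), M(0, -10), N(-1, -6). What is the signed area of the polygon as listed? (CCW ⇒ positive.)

Apply the surveyor's formula: 2A = Σ (x_i·y_{i+1} − x_{i+1}·y_i), indices taken mod 5.
J→K: (1)(0) − (-23)(6) = 138
K→L: (-23)(-6) − (-23)(0) = 138
L→M: (-23)(-10) − (0)(-6) = 230
M→N: (0)(-6) − (-1)(-10) = -10
N→J: (-1)(6) − (1)(-6) = 0
Σ = 496
Signed area = Σ/2 = 248 (positive ⇒ counter-clockwise traversal).

248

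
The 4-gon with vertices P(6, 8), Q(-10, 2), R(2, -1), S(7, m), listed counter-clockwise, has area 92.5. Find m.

Write out the shoelace sum; only the two edges meeting at S involve m:
2·Area = [(2·m − 7·(-1)) + (7·8 − 6·m)] + 98
       = -4·m + 161 = 185
⇒ m = -6.

-6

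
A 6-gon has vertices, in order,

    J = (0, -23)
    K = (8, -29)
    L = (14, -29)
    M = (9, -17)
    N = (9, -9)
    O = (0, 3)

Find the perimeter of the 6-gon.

78

|JK| = √((8)² + (-6)²) = √100 = 10
|KL| = √((6)² + (0)²) = √36 = 6
|LM| = √((-5)² + (12)²) = √169 = 13
|MN| = √((0)² + (8)²) = √64 = 8
|NO| = √((-9)² + (12)²) = √225 = 15
|OJ| = √((0)² + (-26)²) = √676 = 26
Perimeter = 10 + 6 + 13 + 8 + 15 + 26 = 78.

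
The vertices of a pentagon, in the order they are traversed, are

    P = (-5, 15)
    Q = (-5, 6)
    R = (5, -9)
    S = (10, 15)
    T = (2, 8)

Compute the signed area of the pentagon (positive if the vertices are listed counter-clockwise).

Apply the surveyor's formula: 2A = Σ (x_i·y_{i+1} − x_{i+1}·y_i), indices taken mod 5.
Σ = (45) + (15) + (165) + (50) + (70) = 345
Signed area = Σ/2 = 172.5 (positive ⇒ counter-clockwise traversal).

172.5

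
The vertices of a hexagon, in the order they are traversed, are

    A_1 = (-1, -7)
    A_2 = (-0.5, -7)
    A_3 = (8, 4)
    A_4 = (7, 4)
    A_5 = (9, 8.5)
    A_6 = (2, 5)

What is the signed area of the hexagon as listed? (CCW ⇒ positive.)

Apply Gauss's area formula: 2A = Σ (x_i·y_{i+1} − x_{i+1}·y_i), indices taken mod 6.
Σ = (3.5) + (54) + (4) + (23.5) + (28) + (-9) = 104
Signed area = Σ/2 = 52 (positive ⇒ counter-clockwise traversal).

52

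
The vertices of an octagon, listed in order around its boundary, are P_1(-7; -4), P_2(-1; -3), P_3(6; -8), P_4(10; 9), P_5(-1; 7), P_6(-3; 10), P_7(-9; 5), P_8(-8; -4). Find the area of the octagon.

211

Σ = (17) + (26) + (134) + (79) + (11) + (75) + (76) + (4) = 422
Area = |Σ|/2 = 211.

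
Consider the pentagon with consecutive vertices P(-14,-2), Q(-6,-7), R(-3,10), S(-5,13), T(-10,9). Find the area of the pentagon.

Apply Gauss's area formula: 2A = Σ (x_i·y_{i+1} − x_{i+1}·y_i), indices taken mod 5.
Σ = (86) + (-81) + (11) + (85) + (146) = 247
Area = |Σ|/2 = 123.5.

123.5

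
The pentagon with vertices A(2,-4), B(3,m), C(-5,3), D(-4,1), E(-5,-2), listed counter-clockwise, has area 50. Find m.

5

Write out the shoelace sum; only the two edges meeting at B involve m:
2·Area = [(2·m − 3·(-4)) + (3·3 − (-5)·m)] + 44
       = 7·m + 65 = 100
⇒ m = 5.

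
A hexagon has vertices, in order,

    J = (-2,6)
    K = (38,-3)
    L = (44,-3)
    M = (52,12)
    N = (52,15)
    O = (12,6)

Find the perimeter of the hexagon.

122

|JK| = √((40)² + (-9)²) = √1681 = 41
|KL| = √((6)² + (0)²) = √36 = 6
|LM| = √((8)² + (15)²) = √289 = 17
|MN| = √((0)² + (3)²) = √9 = 3
|NO| = √((-40)² + (-9)²) = √1681 = 41
|OJ| = √((-14)² + (0)²) = √196 = 14
Perimeter = 41 + 6 + 17 + 3 + 41 + 14 = 122.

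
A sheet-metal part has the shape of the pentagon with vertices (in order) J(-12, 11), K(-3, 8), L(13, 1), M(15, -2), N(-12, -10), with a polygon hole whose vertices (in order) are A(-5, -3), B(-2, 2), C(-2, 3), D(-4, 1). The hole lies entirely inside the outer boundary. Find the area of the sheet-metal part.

Outer boundary:
Σ = (-63) + (-107) + (-41) + (-174) + (-252) = -637
Area = |Σ|/2 = 318.5.
Hole:
Apply Gauss's area formula: 2A = Σ (x_i·y_{i+1} − x_{i+1}·y_i), indices taken mod 4.
A→B: (-5)(2) − (-2)(-3) = -16
B→C: (-2)(3) − (-2)(2) = -2
C→D: (-2)(1) − (-4)(3) = 10
D→A: (-4)(-3) − (-5)(1) = 17
Σ = 9
Area = |Σ|/2 = 4.5.
Net area = 318.5 − 4.5 = 314.

314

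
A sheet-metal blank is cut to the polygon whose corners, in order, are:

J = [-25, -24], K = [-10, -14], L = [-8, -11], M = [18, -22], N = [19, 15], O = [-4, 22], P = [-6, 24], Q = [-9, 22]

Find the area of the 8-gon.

1267

Apply the shoelace (surveyor's) formula: 2A = Σ (x_i·y_{i+1} − x_{i+1}·y_i), indices taken mod 8.
J→K: (-25)(-14) − (-10)(-24) = 110
K→L: (-10)(-11) − (-8)(-14) = -2
L→M: (-8)(-22) − (18)(-11) = 374
M→N: (18)(15) − (19)(-22) = 688
N→O: (19)(22) − (-4)(15) = 478
O→P: (-4)(24) − (-6)(22) = 36
P→Q: (-6)(22) − (-9)(24) = 84
Q→J: (-9)(-24) − (-25)(22) = 766
Σ = 2534
Area = |Σ|/2 = 1267.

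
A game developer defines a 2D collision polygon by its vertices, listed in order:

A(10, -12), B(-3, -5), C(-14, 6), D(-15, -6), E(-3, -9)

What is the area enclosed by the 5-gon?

121.5

Σ = (-86) + (-88) + (174) + (117) + (126) = 243
Area = |Σ|/2 = 121.5.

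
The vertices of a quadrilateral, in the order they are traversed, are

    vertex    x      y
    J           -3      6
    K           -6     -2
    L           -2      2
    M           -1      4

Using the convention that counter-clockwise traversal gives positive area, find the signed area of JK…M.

13

Apply the surveyor's formula: 2A = Σ (x_i·y_{i+1} − x_{i+1}·y_i), indices taken mod 4.
Σ = (42) + (-16) + (-6) + (6) = 26
Signed area = Σ/2 = 13 (positive ⇒ counter-clockwise traversal).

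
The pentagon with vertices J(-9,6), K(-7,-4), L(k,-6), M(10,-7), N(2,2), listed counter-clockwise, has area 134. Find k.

Write out the shoelace sum; only the two edges meeting at L involve k:
2·Area = [((-7)·(-6) − k·(-4)) + (k·(-7) − 10·(-6))] + 142
       = -3·k + 244 = 268
⇒ k = -8.

-8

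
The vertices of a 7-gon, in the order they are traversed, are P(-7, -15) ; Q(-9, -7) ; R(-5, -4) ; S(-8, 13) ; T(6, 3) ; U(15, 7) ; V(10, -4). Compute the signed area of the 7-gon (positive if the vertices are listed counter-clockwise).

-297.5

Apply Gauss's area formula: 2A = Σ (x_i·y_{i+1} − x_{i+1}·y_i), indices taken mod 7.
P→Q: (-7)(-7) − (-9)(-15) = -86
Q→R: (-9)(-4) − (-5)(-7) = 1
R→S: (-5)(13) − (-8)(-4) = -97
S→T: (-8)(3) − (6)(13) = -102
T→U: (6)(7) − (15)(3) = -3
U→V: (15)(-4) − (10)(7) = -130
V→P: (10)(-15) − (-7)(-4) = -178
Σ = -595
Signed area = Σ/2 = -297.5 (negative ⇒ clockwise traversal).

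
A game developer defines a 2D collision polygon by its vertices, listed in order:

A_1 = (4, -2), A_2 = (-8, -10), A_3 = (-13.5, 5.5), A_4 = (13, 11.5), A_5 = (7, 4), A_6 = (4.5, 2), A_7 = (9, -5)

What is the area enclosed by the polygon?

Cross-terms: -56, -179, -226.75, -28.5, -4, -40.5, 2  ⇒  Σ = -532.75
Area = |Σ|/2 = 266.375.

266.375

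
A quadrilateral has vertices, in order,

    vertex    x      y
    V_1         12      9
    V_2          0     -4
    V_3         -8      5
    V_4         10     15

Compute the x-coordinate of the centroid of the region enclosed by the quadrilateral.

Apply Gauss's area formula. First the cross-terms c_i = x_i·y_{i+1} − x_{i+1}·y_i:
  -48, -32, -170, -90  ⇒  2A = -340, A = -170.
Then Σ (x_i + x_{i+1})·c_i = -2640, so x̄ = -2640 / (6·(-170)) = 44/17.

44/17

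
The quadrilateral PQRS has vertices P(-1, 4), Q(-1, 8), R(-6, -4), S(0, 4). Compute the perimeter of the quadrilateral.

28

|PQ| = √((0)² + (4)²) = √16 = 4
|QR| = √((-5)² + (-12)²) = √169 = 13
|RS| = √((6)² + (8)²) = √100 = 10
|SP| = √((-1)² + (0)²) = √1 = 1
Perimeter = 4 + 13 + 10 + 1 = 28.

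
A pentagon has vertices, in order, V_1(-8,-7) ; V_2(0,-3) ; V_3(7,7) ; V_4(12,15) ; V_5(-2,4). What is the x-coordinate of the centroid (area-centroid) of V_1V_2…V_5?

337/285

Apply the surveyor's formula. First the cross-terms c_i = x_i·y_{i+1} − x_{i+1}·y_i:
  24, 21, 21, 78, 46  ⇒  2A = 190, A = 95.
Then Σ (x_i + x_{i+1})·c_i = 674, so x̄ = 674 / (6·95) = 337/285.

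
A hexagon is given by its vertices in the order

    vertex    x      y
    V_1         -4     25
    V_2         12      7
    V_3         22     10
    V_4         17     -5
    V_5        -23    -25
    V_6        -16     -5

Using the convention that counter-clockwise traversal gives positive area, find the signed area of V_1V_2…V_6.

-943.5

Σ = (-328) + (-34) + (-280) + (-540) + (-285) + (-420) = -1887
Signed area = Σ/2 = -943.5 (negative ⇒ clockwise traversal).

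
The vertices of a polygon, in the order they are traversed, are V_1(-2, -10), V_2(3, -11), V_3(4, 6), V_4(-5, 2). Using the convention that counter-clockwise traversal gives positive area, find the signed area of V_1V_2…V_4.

Apply the shoelace (surveyor's) formula: 2A = Σ (x_i·y_{i+1} − x_{i+1}·y_i), indices taken mod 4.
V_1→V_2: (-2)(-11) − (3)(-10) = 52
V_2→V_3: (3)(6) − (4)(-11) = 62
V_3→V_4: (4)(2) − (-5)(6) = 38
V_4→V_1: (-5)(-10) − (-2)(2) = 54
Σ = 206
Signed area = Σ/2 = 103 (positive ⇒ counter-clockwise traversal).

103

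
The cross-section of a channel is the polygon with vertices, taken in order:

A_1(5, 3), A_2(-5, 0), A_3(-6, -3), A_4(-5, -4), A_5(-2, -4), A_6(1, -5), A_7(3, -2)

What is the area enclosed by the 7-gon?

Apply the shoelace formula: 2A = Σ (x_i·y_{i+1} − x_{i+1}·y_i), indices taken mod 7.
Σ = (15) + (15) + (9) + (12) + (14) + (13) + (19) = 97
Area = |Σ|/2 = 48.5.

48.5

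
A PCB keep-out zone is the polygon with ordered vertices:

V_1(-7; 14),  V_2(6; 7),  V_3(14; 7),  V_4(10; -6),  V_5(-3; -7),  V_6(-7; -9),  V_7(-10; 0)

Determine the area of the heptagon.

Apply the surveyor's formula: 2A = Σ (x_i·y_{i+1} − x_{i+1}·y_i), indices taken mod 7.
Σ = (-133) + (-56) + (-154) + (-88) + (-22) + (-90) + (-140) = -683
Area = |Σ|/2 = 341.5.

341.5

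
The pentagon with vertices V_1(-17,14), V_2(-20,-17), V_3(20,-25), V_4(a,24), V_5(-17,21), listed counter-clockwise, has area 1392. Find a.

8

The doubled signed area Σ (x_i y_{i+1} − x_{i+1} y_i) is linear in a.
With a=0 it equals 2416; the coefficient of a is 46 (from the two edges through V_4).
So 46·a + 2416 = 2·1392 = 2784 ⇒ a = 8.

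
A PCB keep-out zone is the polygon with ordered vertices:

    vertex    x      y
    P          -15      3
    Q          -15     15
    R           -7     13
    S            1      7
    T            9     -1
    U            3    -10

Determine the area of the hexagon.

Apply the shoelace formula: 2A = Σ (x_i·y_{i+1} − x_{i+1}·y_i), indices taken mod 6.
Σ = (-180) + (-90) + (-62) + (-64) + (-87) + (-141) = -624
Area = |Σ|/2 = 312.

312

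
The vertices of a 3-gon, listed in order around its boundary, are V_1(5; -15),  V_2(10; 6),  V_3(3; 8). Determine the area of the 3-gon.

78.5

Apply Gauss's area formula: 2A = Σ (x_i·y_{i+1} − x_{i+1}·y_i), indices taken mod 3.
Σ = (180) + (62) + (-85) = 157
Area = |Σ|/2 = 78.5.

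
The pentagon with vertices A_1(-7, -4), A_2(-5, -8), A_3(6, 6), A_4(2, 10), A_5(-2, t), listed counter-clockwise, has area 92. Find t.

The doubled signed area Σ (x_i y_{i+1} − x_{i+1} y_i) is linear in t.
With t=0 it equals 130; the coefficient of t is 9 (from the two edges through A_5).
So 9·t + 130 = 2·92 = 184 ⇒ t = 6.

6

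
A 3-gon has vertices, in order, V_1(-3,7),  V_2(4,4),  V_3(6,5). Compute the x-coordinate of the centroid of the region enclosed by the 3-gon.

7/3

Apply the shoelace formula. First the cross-terms c_i = x_i·y_{i+1} − x_{i+1}·y_i:
  -40, -4, 57  ⇒  2A = 13, A = 6.5.
Then Σ (x_i + x_{i+1})·c_i = 91, so x̄ = 91 / (6·6.5) = 7/3.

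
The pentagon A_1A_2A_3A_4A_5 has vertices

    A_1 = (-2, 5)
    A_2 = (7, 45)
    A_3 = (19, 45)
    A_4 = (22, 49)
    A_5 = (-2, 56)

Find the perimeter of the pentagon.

134

|A_1A_2| = √((9)² + (40)²) = √1681 = 41
|A_2A_3| = √((12)² + (0)²) = √144 = 12
|A_3A_4| = √((3)² + (4)²) = √25 = 5
|A_4A_5| = √((-24)² + (7)²) = √625 = 25
|A_5A_1| = √((0)² + (-51)²) = √2601 = 51
Perimeter = 41 + 12 + 5 + 25 + 51 = 134.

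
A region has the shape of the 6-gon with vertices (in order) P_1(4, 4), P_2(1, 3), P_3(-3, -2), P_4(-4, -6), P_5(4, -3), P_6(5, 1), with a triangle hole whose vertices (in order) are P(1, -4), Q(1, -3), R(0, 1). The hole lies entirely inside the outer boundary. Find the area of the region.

Outer boundary:
P_1→P_2: (4)(3) − (1)(4) = 8
P_2→P_3: (1)(-2) − (-3)(3) = 7
P_3→P_4: (-3)(-6) − (-4)(-2) = 10
P_4→P_5: (-4)(-3) − (4)(-6) = 36
P_5→P_6: (4)(1) − (5)(-3) = 19
P_6→P_1: (5)(4) − (4)(1) = 16
Σ = 96
Area = |Σ|/2 = 48.
Hole:
Apply the shoelace formula: 2A = Σ (x_i·y_{i+1} − x_{i+1}·y_i), indices taken mod 3.
Cross-terms: 1, 1, -1  ⇒  Σ = 1
Area = |Σ|/2 = 0.5.
Net area = 48 − 0.5 = 47.5.

47.5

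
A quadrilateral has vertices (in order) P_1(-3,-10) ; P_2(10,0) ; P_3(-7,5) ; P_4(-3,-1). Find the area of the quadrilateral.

Apply the shoelace (surveyor's) formula: 2A = Σ (x_i·y_{i+1} − x_{i+1}·y_i), indices taken mod 4.
Σ = (100) + (50) + (22) + (27) = 199
Area = |Σ|/2 = 99.5.

99.5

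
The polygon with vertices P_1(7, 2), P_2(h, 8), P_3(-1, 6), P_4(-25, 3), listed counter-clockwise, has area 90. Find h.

The doubled signed area Σ (x_i y_{i+1} − x_{i+1} y_i) is linear in h.
With h=0 it equals 140; the coefficient of h is 4 (from the two edges through P_2).
So 4·h + 140 = 2·90 = 180 ⇒ h = 10.

10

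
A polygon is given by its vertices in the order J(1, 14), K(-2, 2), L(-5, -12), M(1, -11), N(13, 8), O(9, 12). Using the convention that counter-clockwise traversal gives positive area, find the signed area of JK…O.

240

Apply the surveyor's formula: 2A = Σ (x_i·y_{i+1} − x_{i+1}·y_i), indices taken mod 6.
J→K: (1)(2) − (-2)(14) = 30
K→L: (-2)(-12) − (-5)(2) = 34
L→M: (-5)(-11) − (1)(-12) = 67
M→N: (1)(8) − (13)(-11) = 151
N→O: (13)(12) − (9)(8) = 84
O→J: (9)(14) − (1)(12) = 114
Σ = 480
Signed area = Σ/2 = 240 (positive ⇒ counter-clockwise traversal).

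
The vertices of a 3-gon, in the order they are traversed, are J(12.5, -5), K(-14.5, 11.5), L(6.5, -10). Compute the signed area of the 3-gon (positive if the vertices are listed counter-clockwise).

117

Apply the shoelace (surveyor's) formula: 2A = Σ (x_i·y_{i+1} − x_{i+1}·y_i), indices taken mod 3.
Cross-terms: 71.25, 70.25, 92.5  ⇒  Σ = 234
Signed area = Σ/2 = 117 (positive ⇒ counter-clockwise traversal).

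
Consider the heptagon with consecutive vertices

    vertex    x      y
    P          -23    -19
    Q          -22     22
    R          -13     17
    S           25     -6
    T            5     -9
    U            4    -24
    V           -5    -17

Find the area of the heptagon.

Apply the surveyor's formula: 2A = Σ (x_i·y_{i+1} − x_{i+1}·y_i), indices taken mod 7.
P→Q: (-23)(22) − (-22)(-19) = -924
Q→R: (-22)(17) − (-13)(22) = -88
R→S: (-13)(-6) − (25)(17) = -347
S→T: (25)(-9) − (5)(-6) = -195
T→U: (5)(-24) − (4)(-9) = -84
U→V: (4)(-17) − (-5)(-24) = -188
V→P: (-5)(-19) − (-23)(-17) = -296
Σ = -2122
Area = |Σ|/2 = 1061.

1061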